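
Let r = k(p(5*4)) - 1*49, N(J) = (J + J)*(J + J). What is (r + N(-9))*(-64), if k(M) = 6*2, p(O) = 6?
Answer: -18368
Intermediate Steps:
k(M) = 12
N(J) = 4*J² (N(J) = (2*J)*(2*J) = 4*J²)
r = -37 (r = 12 - 1*49 = 12 - 49 = -37)
(r + N(-9))*(-64) = (-37 + 4*(-9)²)*(-64) = (-37 + 4*81)*(-64) = (-37 + 324)*(-64) = 287*(-64) = -18368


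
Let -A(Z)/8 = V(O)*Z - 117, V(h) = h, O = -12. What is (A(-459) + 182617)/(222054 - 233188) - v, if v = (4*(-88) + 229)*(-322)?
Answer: -441112693/11134 ≈ -39619.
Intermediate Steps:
v = 39606 (v = (-352 + 229)*(-322) = -123*(-322) = 39606)
A(Z) = 936 + 96*Z (A(Z) = -8*(-12*Z - 117) = -8*(-117 - 12*Z) = 936 + 96*Z)
(A(-459) + 182617)/(222054 - 233188) - v = ((936 + 96*(-459)) + 182617)/(222054 - 233188) - 1*39606 = ((936 - 44064) + 182617)/(-11134) - 39606 = (-43128 + 182617)*(-1/11134) - 39606 = 139489*(-1/11134) - 39606 = -139489/11134 - 39606 = -441112693/11134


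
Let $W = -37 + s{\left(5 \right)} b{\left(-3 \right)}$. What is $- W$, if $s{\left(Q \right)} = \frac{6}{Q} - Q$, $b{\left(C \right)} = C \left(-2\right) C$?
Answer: $- \frac{157}{5} \approx -31.4$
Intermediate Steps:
$b{\left(C \right)} = - 2 C^{2}$ ($b{\left(C \right)} = - 2 C C = - 2 C^{2}$)
$s{\left(Q \right)} = - Q + \frac{6}{Q}$
$W = \frac{157}{5}$ ($W = -37 + \left(\left(-1\right) 5 + \frac{6}{5}\right) \left(- 2 \left(-3\right)^{2}\right) = -37 + \left(-5 + 6 \cdot \frac{1}{5}\right) \left(\left(-2\right) 9\right) = -37 + \left(-5 + \frac{6}{5}\right) \left(-18\right) = -37 - - \frac{342}{5} = -37 + \frac{342}{5} = \frac{157}{5} \approx 31.4$)
$- W = \left(-1\right) \frac{157}{5} = - \frac{157}{5}$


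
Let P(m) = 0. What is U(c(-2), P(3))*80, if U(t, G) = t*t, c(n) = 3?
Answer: 720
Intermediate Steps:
U(t, G) = t**2
U(c(-2), P(3))*80 = 3**2*80 = 9*80 = 720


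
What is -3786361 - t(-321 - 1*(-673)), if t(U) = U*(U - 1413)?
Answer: -3412889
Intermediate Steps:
t(U) = U*(-1413 + U)
-3786361 - t(-321 - 1*(-673)) = -3786361 - (-321 - 1*(-673))*(-1413 + (-321 - 1*(-673))) = -3786361 - (-321 + 673)*(-1413 + (-321 + 673)) = -3786361 - 352*(-1413 + 352) = -3786361 - 352*(-1061) = -3786361 - 1*(-373472) = -3786361 + 373472 = -3412889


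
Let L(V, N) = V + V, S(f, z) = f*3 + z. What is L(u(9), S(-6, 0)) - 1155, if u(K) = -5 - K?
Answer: -1183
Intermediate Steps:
S(f, z) = z + 3*f (S(f, z) = 3*f + z = z + 3*f)
L(V, N) = 2*V
L(u(9), S(-6, 0)) - 1155 = 2*(-5 - 1*9) - 1155 = 2*(-5 - 9) - 1155 = 2*(-14) - 1155 = -28 - 1155 = -1183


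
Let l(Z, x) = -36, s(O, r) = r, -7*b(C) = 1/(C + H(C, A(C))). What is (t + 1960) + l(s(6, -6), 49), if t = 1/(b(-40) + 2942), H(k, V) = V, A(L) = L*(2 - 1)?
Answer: 3169830964/1647521 ≈ 1924.0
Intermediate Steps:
A(L) = L (A(L) = L*1 = L)
b(C) = -1/(14*C) (b(C) = -1/(7*(C + C)) = -1/(2*C)/7 = -1/(14*C))
t = 560/1647521 (t = 1/(-1/14/(-40) + 2942) = 1/(-1/14*(-1/40) + 2942) = 1/(1/560 + 2942) = 1/(1647521/560) = 560/1647521 ≈ 0.00033990)
(t + 1960) + l(s(6, -6), 49) = (560/1647521 + 1960) - 36 = 3229141720/1647521 - 36 = 3169830964/1647521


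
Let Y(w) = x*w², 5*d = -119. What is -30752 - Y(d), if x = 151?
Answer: -2907111/25 ≈ -1.1628e+5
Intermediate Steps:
d = -119/5 (d = (⅕)*(-119) = -119/5 ≈ -23.800)
Y(w) = 151*w²
-30752 - Y(d) = -30752 - 151*(-119/5)² = -30752 - 151*14161/25 = -30752 - 1*2138311/25 = -30752 - 2138311/25 = -2907111/25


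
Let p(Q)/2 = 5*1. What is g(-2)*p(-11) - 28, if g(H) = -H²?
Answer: -68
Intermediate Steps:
p(Q) = 10 (p(Q) = 2*(5*1) = 2*5 = 10)
g(-2)*p(-11) - 28 = -1*(-2)²*10 - 28 = -1*4*10 - 28 = -4*10 - 28 = -40 - 28 = -68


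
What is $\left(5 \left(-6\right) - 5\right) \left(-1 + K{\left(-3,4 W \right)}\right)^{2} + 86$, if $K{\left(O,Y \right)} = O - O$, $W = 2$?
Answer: $51$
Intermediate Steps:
$K{\left(O,Y \right)} = 0$
$\left(5 \left(-6\right) - 5\right) \left(-1 + K{\left(-3,4 W \right)}\right)^{2} + 86 = \left(5 \left(-6\right) - 5\right) \left(-1 + 0\right)^{2} + 86 = \left(-30 - 5\right) \left(-1\right)^{2} + 86 = \left(-35\right) 1 + 86 = -35 + 86 = 51$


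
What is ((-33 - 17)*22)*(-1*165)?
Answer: 181500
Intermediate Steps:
((-33 - 17)*22)*(-1*165) = -50*22*(-165) = -1100*(-165) = 181500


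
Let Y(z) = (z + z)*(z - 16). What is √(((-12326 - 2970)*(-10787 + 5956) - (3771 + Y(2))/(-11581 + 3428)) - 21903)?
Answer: 2*√1227611819939563/8153 ≈ 8594.9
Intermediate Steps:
Y(z) = 2*z*(-16 + z) (Y(z) = (2*z)*(-16 + z) = 2*z*(-16 + z))
√(((-12326 - 2970)*(-10787 + 5956) - (3771 + Y(2))/(-11581 + 3428)) - 21903) = √(((-12326 - 2970)*(-10787 + 5956) - (3771 + 2*2*(-16 + 2))/(-11581 + 3428)) - 21903) = √((-15296*(-4831) - (3771 + 2*2*(-14))/(-8153)) - 21903) = √((73894976 - (3771 - 56)*(-1)/8153) - 21903) = √((73894976 - 3715*(-1)/8153) - 21903) = √((73894976 - 1*(-3715/8153)) - 21903) = √((73894976 + 3715/8153) - 21903) = √(602465743043/8153 - 21903) = √(602287167884/8153) = 2*√1227611819939563/8153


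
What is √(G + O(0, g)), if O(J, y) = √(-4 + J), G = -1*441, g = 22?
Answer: √(-441 + 2*I) ≈ 0.04762 + 21.0*I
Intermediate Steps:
G = -441
√(G + O(0, g)) = √(-441 + √(-4 + 0)) = √(-441 + √(-4)) = √(-441 + 2*I)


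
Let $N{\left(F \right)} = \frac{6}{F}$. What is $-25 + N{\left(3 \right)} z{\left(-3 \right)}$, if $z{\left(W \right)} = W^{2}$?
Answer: $-7$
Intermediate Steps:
$-25 + N{\left(3 \right)} z{\left(-3 \right)} = -25 + \frac{6}{3} \left(-3\right)^{2} = -25 + 6 \cdot \frac{1}{3} \cdot 9 = -25 + 2 \cdot 9 = -25 + 18 = -7$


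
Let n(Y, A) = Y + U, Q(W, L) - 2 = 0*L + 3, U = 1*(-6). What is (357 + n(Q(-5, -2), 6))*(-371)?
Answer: -132076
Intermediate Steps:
U = -6
Q(W, L) = 5 (Q(W, L) = 2 + (0*L + 3) = 2 + (0 + 3) = 2 + 3 = 5)
n(Y, A) = -6 + Y (n(Y, A) = Y - 6 = -6 + Y)
(357 + n(Q(-5, -2), 6))*(-371) = (357 + (-6 + 5))*(-371) = (357 - 1)*(-371) = 356*(-371) = -132076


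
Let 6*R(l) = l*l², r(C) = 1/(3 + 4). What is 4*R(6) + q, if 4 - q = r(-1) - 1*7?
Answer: 1084/7 ≈ 154.86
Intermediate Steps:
r(C) = ⅐ (r(C) = 1/7 = ⅐)
R(l) = l³/6 (R(l) = (l*l²)/6 = l³/6)
q = 76/7 (q = 4 - (⅐ - 1*7) = 4 - (⅐ - 7) = 4 - 1*(-48/7) = 4 + 48/7 = 76/7 ≈ 10.857)
4*R(6) + q = 4*((⅙)*6³) + 76/7 = 4*((⅙)*216) + 76/7 = 4*36 + 76/7 = 144 + 76/7 = 1084/7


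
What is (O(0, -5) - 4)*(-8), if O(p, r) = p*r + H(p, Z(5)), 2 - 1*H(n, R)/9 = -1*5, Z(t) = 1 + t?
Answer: -472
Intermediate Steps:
H(n, R) = 63 (H(n, R) = 18 - (-9)*5 = 18 - 9*(-5) = 18 + 45 = 63)
O(p, r) = 63 + p*r (O(p, r) = p*r + 63 = 63 + p*r)
(O(0, -5) - 4)*(-8) = ((63 + 0*(-5)) - 4)*(-8) = ((63 + 0) - 4)*(-8) = (63 - 4)*(-8) = 59*(-8) = -472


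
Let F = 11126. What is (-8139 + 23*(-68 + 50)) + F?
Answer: 2573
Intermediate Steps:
(-8139 + 23*(-68 + 50)) + F = (-8139 + 23*(-68 + 50)) + 11126 = (-8139 + 23*(-18)) + 11126 = (-8139 - 414) + 11126 = -8553 + 11126 = 2573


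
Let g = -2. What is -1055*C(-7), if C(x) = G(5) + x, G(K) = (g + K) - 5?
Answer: 9495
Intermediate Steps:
G(K) = -7 + K (G(K) = (-2 + K) - 5 = -7 + K)
C(x) = -2 + x (C(x) = (-7 + 5) + x = -2 + x)
-1055*C(-7) = -1055*(-2 - 7) = -1055*(-9) = 9495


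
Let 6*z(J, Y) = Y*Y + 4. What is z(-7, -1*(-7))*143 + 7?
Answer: 7621/6 ≈ 1270.2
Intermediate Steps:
z(J, Y) = ⅔ + Y²/6 (z(J, Y) = (Y*Y + 4)/6 = (Y² + 4)/6 = (4 + Y²)/6 = ⅔ + Y²/6)
z(-7, -1*(-7))*143 + 7 = (⅔ + (-1*(-7))²/6)*143 + 7 = (⅔ + (⅙)*7²)*143 + 7 = (⅔ + (⅙)*49)*143 + 7 = (⅔ + 49/6)*143 + 7 = (53/6)*143 + 7 = 7579/6 + 7 = 7621/6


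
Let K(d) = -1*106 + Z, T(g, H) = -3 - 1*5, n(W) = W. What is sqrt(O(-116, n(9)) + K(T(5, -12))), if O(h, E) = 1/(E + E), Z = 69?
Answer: I*sqrt(1330)/6 ≈ 6.0782*I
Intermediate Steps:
T(g, H) = -8 (T(g, H) = -3 - 5 = -8)
O(h, E) = 1/(2*E)
K(d) = -37 (K(d) = -1*106 + 69 = -106 + 69 = -37)
sqrt(O(-116, n(9)) + K(T(5, -12))) = sqrt((1/2)/9 - 37) = sqrt((1/2)*(1/9) - 37) = sqrt(1/18 - 37) = sqrt(-665/18) = I*sqrt(1330)/6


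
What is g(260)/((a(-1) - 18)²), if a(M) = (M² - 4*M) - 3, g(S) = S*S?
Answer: 4225/16 ≈ 264.06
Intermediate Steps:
g(S) = S²
a(M) = -3 + M² - 4*M
g(260)/((a(-1) - 18)²) = 260²/(((-3 + (-1)² - 4*(-1)) - 18)²) = 67600/(((-3 + 1 + 4) - 18)²) = 67600/((2 - 18)²) = 67600/((-16)²) = 67600/256 = 67600*(1/256) = 4225/16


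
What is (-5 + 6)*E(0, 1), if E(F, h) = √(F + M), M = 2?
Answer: √2 ≈ 1.4142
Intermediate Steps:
E(F, h) = √(2 + F) (E(F, h) = √(F + 2) = √(2 + F))
(-5 + 6)*E(0, 1) = (-5 + 6)*√(2 + 0) = 1*√2 = √2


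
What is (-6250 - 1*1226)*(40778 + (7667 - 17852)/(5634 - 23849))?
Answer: -1110606831516/3643 ≈ -3.0486e+8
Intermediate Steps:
(-6250 - 1*1226)*(40778 + (7667 - 17852)/(5634 - 23849)) = (-6250 - 1226)*(40778 - 10185/(-18215)) = -7476*(40778 - 10185*(-1/18215)) = -7476*(40778 + 2037/3643) = -7476*148556291/3643 = -1110606831516/3643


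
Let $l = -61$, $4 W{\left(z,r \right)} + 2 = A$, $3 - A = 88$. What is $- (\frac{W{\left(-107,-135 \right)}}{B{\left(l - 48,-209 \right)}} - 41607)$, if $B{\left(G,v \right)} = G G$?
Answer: $\frac{1977331155}{47524} \approx 41607.0$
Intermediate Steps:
$A = -85$ ($A = 3 - 88 = -85$)
$W{\left(z,r \right)} = - \frac{87}{4}$ ($W{\left(z,r \right)} = - \frac{1}{2} + \frac{1}{4} \left(-85\right) = - \frac{1}{2} - \frac{85}{4} = - \frac{87}{4}$)
$B{\left(G,v \right)} = G^{2}$
$- (\frac{W{\left(-107,-135 \right)}}{B{\left(l - 48,-209 \right)}} - 41607) = - (- \frac{87}{4 \left(-61 - 48\right)^{2}} - 41607) = - (- \frac{87}{4 \left(-109\right)^{2}} - 41607) = - (- \frac{87}{4 \cdot 11881} - 41607) = - (\left(- \frac{87}{4}\right) \frac{1}{11881} - 41607) = - (- \frac{87}{47524} - 41607) = \left(-1\right) \left(- \frac{1977331155}{47524}\right) = \frac{1977331155}{47524}$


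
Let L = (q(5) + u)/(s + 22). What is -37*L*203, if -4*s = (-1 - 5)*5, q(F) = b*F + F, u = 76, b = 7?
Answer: -1742552/59 ≈ -29535.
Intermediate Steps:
q(F) = 8*F (q(F) = 7*F + F = 8*F)
s = 15/2 (s = -(-1 - 5)*5/4 = -(-3)*5/2 = -¼*(-30) = 15/2 ≈ 7.5000)
L = 232/59 (L = (8*5 + 76)/(15/2 + 22) = (40 + 76)/(59/2) = 116*(2/59) = 232/59 ≈ 3.9322)
-37*L*203 = -37*232/59*203 = -8584/59*203 = -1742552/59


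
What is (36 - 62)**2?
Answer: 676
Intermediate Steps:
(36 - 62)**2 = (-26)**2 = 676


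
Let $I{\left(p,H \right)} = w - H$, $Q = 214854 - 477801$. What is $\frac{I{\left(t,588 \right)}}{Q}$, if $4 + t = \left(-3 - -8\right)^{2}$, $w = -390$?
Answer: $\frac{326}{87649} \approx 0.0037194$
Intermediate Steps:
$t = 21$ ($t = -4 + \left(-3 - -8\right)^{2} = -4 + \left(-3 + 8\right)^{2} = -4 + 5^{2} = -4 + 25 = 21$)
$Q = -262947$ ($Q = 214854 - 477801 = -262947$)
$I{\left(p,H \right)} = -390 - H$
$\frac{I{\left(t,588 \right)}}{Q} = \frac{-390 - 588}{-262947} = \left(-390 - 588\right) \left(- \frac{1}{262947}\right) = \left(-978\right) \left(- \frac{1}{262947}\right) = \frac{326}{87649}$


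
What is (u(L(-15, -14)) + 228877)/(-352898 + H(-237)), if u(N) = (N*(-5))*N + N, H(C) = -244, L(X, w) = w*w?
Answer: -12331/117714 ≈ -0.10475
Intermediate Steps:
L(X, w) = w²
u(N) = N - 5*N² (u(N) = (-5*N)*N + N = -5*N² + N = N - 5*N²)
(u(L(-15, -14)) + 228877)/(-352898 + H(-237)) = ((-14)²*(1 - 5*(-14)²) + 228877)/(-352898 - 244) = (196*(1 - 5*196) + 228877)/(-353142) = (196*(1 - 980) + 228877)*(-1/353142) = (196*(-979) + 228877)*(-1/353142) = (-191884 + 228877)*(-1/353142) = 36993*(-1/353142) = -12331/117714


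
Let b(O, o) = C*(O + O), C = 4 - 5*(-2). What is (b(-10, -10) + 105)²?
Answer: 30625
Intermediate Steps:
C = 14 (C = 4 + 10 = 14)
b(O, o) = 28*O (b(O, o) = 14*(O + O) = 14*(2*O) = 28*O)
(b(-10, -10) + 105)² = (28*(-10) + 105)² = (-280 + 105)² = (-175)² = 30625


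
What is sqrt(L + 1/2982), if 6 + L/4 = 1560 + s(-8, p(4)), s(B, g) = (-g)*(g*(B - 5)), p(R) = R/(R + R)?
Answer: sqrt(55390289178)/2982 ≈ 78.924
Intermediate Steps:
p(R) = 1/2 (p(R) = R/((2*R)) = R*(1/(2*R)) = 1/2)
s(B, g) = -g**2*(-5 + B) (s(B, g) = (-g)*(g*(-5 + B)) = -g**2*(-5 + B))
L = 6229 (L = -24 + 4*(1560 + (1/2)**2*(5 - 1*(-8))) = -24 + 4*(1560 + (5 + 8)/4) = -24 + 4*(1560 + (1/4)*13) = -24 + 4*(1560 + 13/4) = -24 + 4*(6253/4) = -24 + 6253 = 6229)
sqrt(L + 1/2982) = sqrt(6229 + 1/2982) = sqrt(18574879/2982) = sqrt(55390289178)/2982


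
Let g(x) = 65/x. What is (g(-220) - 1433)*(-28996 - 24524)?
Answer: 843809700/11 ≈ 7.6710e+7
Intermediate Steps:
(g(-220) - 1433)*(-28996 - 24524) = (65/(-220) - 1433)*(-28996 - 24524) = (65*(-1/220) - 1433)*(-53520) = (-13/44 - 1433)*(-53520) = -63065/44*(-53520) = 843809700/11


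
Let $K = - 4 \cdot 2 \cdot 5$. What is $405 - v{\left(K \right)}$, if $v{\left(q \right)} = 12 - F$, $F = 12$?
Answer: $405$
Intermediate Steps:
$K = -40$ ($K = \left(-4\right) 10 = -40$)
$v{\left(q \right)} = 0$ ($v{\left(q \right)} = 12 - 12 = 0$)
$405 - v{\left(K \right)} = 405 - 0 = 405 + 0 = 405$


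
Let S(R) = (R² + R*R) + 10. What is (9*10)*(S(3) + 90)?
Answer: 10620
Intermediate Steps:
S(R) = 10 + 2*R² (S(R) = (R² + R²) + 10 = 2*R² + 10 = 10 + 2*R²)
(9*10)*(S(3) + 90) = (9*10)*((10 + 2*3²) + 90) = 90*((10 + 2*9) + 90) = 90*((10 + 18) + 90) = 90*(28 + 90) = 90*118 = 10620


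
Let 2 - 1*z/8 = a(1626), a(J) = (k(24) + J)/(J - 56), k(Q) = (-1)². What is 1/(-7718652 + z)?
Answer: -785/6059135768 ≈ -1.2956e-7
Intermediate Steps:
k(Q) = 1
a(J) = (1 + J)/(-56 + J) (a(J) = (1 + J)/(J - 56) = (1 + J)/(-56 + J))
z = 6052/785 (z = 16 - 8*(1 + 1626)/(-56 + 1626) = 16 - 8*1627/1570 = 16 - 6508/785 = 6052/785 ≈ 7.7096)
1/(-7718652 + z) = 1/(-7718652 + 6052/785) = 1/(-6059135768/785) = -785/6059135768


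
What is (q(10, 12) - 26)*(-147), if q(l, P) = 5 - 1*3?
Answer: 3528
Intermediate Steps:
q(l, P) = 2 (q(l, P) = 5 - 3 = 2)
(q(10, 12) - 26)*(-147) = (2 - 26)*(-147) = -24*(-147) = 3528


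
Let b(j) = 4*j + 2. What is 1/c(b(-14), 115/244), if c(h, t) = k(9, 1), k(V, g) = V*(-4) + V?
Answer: -1/27 ≈ -0.037037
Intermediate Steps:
b(j) = 2 + 4*j
k(V, g) = -3*V (k(V, g) = -4*V + V = -3*V)
c(h, t) = -27 (c(h, t) = -3*9 = -27)
1/c(b(-14), 115/244) = 1/(-27) = -1/27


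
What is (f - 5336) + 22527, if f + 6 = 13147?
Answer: 30332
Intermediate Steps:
f = 13141 (f = -6 + 13147 = 13141)
(f - 5336) + 22527 = (13141 - 5336) + 22527 = 7805 + 22527 = 30332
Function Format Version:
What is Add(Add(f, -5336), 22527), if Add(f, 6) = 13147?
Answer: 30332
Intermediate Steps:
f = 13141 (f = Add(-6, 13147) = 13141)
Add(Add(f, -5336), 22527) = Add(Add(13141, -5336), 22527) = Add(7805, 22527) = 30332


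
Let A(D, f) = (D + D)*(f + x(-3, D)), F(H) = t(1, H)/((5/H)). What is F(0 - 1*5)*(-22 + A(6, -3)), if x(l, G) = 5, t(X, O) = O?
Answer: 10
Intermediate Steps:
F(H) = H**2/5 (F(H) = H/((5/H)) = H*(H/5) = H**2/5)
A(D, f) = 2*D*(5 + f) (A(D, f) = (D + D)*(f + 5) = (2*D)*(5 + f) = 2*D*(5 + f))
F(0 - 1*5)*(-22 + A(6, -3)) = ((0 - 1*5)**2/5)*(-22 + 2*6*(5 - 3)) = ((0 - 5)**2/5)*(-22 + 2*6*2) = ((1/5)*(-5)**2)*(-22 + 24) = ((1/5)*25)*2 = 5*2 = 10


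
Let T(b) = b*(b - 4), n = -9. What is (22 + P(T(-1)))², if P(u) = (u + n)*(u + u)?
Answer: 324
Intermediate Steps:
T(b) = b*(-4 + b)
P(u) = 2*u*(-9 + u) (P(u) = (u - 9)*(u + u) = (-9 + u)*(2*u) = 2*u*(-9 + u))
(22 + P(T(-1)))² = (22 + 2*(-(-4 - 1))*(-9 - (-4 - 1)))² = (22 + 2*(-1*(-5))*(-9 - 1*(-5)))² = (22 + 2*5*(-9 + 5))² = (22 + 2*5*(-4))² = (22 - 40)² = (-18)² = 324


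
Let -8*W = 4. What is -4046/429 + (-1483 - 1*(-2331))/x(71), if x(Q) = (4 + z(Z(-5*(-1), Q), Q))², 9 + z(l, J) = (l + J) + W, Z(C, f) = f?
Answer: -7694594/819819 ≈ -9.3857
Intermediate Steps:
W = -½ (W = -⅛*4 = -½ ≈ -0.50000)
z(l, J) = -19/2 + J + l (z(l, J) = -9 + ((l + J) - ½) = -9 + ((J + l) - ½) = -9 + (-½ + J + l) = -19/2 + J + l)
x(Q) = (-11/2 + 2*Q)² (x(Q) = (4 + (-19/2 + Q + Q))² = (4 + (-19/2 + 2*Q))² = (-11/2 + 2*Q)²)
-4046/429 + (-1483 - 1*(-2331))/x(71) = -4046/429 + (-1483 - 1*(-2331))/(((-11 + 4*71)²/4)) = -4046*1/429 + (-1483 + 2331)/(((-11 + 284)²/4)) = -4046/429 + 848/(((¼)*273²)) = -4046/429 + 848/(((¼)*74529)) = -4046/429 + 848/(74529/4) = -4046/429 + 848*(4/74529) = -4046/429 + 3392/74529 = -7694594/819819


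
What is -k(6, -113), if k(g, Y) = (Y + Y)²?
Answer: -51076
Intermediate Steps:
k(g, Y) = 4*Y² (k(g, Y) = (2*Y)² = 4*Y²)
-k(6, -113) = -4*(-113)² = -4*12769 = -1*51076 = -51076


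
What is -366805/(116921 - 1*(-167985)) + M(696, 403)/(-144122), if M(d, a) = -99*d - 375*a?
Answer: 2455728016/10265305633 ≈ 0.23923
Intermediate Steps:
M(d, a) = -375*a - 99*d
-366805/(116921 - 1*(-167985)) + M(696, 403)/(-144122) = -366805/(116921 - 1*(-167985)) + (-375*403 - 99*696)/(-144122) = -366805/(116921 + 167985) + (-151125 - 68904)*(-1/144122) = -366805/284906 - 220029*(-1/144122) = -366805*1/284906 + 220029/144122 = -366805/284906 + 220029/144122 = 2455728016/10265305633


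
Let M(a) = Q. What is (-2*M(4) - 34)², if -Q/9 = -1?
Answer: 2704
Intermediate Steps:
Q = 9 (Q = -9*(-1) = 9)
M(a) = 9
(-2*M(4) - 34)² = (-2*9 - 34)² = (-18 - 34)² = (-52)² = 2704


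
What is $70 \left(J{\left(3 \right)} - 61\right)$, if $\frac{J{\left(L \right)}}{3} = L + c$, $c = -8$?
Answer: $-5320$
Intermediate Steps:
$J{\left(L \right)} = -24 + 3 L$ ($J{\left(L \right)} = 3 \left(L - 8\right) = 3 \left(-8 + L\right) = -24 + 3 L$)
$70 \left(J{\left(3 \right)} - 61\right) = 70 \left(\left(-24 + 3 \cdot 3\right) - 61\right) = 70 \left(\left(-24 + 9\right) - 61\right) = 70 \left(-15 - 61\right) = 70 \left(-76\right) = -5320$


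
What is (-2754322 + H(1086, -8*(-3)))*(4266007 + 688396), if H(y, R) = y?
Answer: -13640640698108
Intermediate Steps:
(-2754322 + H(1086, -8*(-3)))*(4266007 + 688396) = (-2754322 + 1086)*(4266007 + 688396) = -2753236*4954403 = -13640640698108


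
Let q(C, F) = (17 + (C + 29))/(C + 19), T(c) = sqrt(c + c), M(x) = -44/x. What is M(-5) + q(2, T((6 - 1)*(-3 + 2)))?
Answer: 388/35 ≈ 11.086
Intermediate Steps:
T(c) = sqrt(2)*sqrt(c) (T(c) = sqrt(2*c) = sqrt(2)*sqrt(c))
q(C, F) = (46 + C)/(19 + C) (q(C, F) = (17 + (29 + C))/(19 + C) = (46 + C)/(19 + C))
M(-5) + q(2, T((6 - 1)*(-3 + 2))) = -44/(-5) + (46 + 2)/(19 + 2) = -44*(-1/5) + 48/21 = 44/5 + (1/21)*48 = 44/5 + 16/7 = 388/35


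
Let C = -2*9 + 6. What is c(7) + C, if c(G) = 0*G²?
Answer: -12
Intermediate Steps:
C = -12 (C = -18 + 6 = -12)
c(G) = 0
c(7) + C = 0 - 12 = -12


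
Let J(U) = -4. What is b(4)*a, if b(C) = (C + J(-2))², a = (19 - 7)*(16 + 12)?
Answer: 0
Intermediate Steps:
a = 336 (a = 12*28 = 336)
b(C) = (-4 + C)² (b(C) = (C - 4)² = (-4 + C)²)
b(4)*a = (-4 + 4)²*336 = 0²*336 = 0*336 = 0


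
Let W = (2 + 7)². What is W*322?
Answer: 26082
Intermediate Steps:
W = 81 (W = 9² = 81)
W*322 = 81*322 = 26082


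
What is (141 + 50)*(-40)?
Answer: -7640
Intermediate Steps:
(141 + 50)*(-40) = 191*(-40) = -7640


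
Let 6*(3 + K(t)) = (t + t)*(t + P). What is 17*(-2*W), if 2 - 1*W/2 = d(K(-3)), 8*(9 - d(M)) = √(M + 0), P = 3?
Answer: 476 - 17*I*√3/2 ≈ 476.0 - 14.722*I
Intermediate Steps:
K(t) = -3 + t*(3 + t)/3 (K(t) = -3 + ((t + t)*(t + 3))/6 = -3 + ((2*t)*(3 + t))/6 = -3 + (2*t*(3 + t))/6 = -3 + t*(3 + t)/3)
d(M) = 9 - √M/8 (d(M) = 9 - √(M + 0)/8 = 9 - √M/8)
W = -14 + I*√3/4 (W = 4 - 2*(9 - √(-3 - 3 + (⅓)*(-3)²)/8) = 4 - 2*(9 - √(-3 - 3 + (⅓)*9)/8) = 4 - 2*(9 - √(-3 - 3 + 3)/8) = 4 - 2*(9 - I*√3/8) = 4 + (-18 + I*√3/4) = -14 + I*√3/4 ≈ -14.0 + 0.43301*I)
17*(-2*W) = 17*(-2*(-14 + I*√3/4)) = 17*(28 - I*√3/2) = 476 - 17*I*√3/2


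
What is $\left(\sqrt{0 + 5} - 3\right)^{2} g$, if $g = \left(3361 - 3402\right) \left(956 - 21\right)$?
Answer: $-536690 + 230010 \sqrt{5} \approx -22372.0$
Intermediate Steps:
$g = -38335$ ($g = \left(-41\right) 935 = -38335$)
$\left(\sqrt{0 + 5} - 3\right)^{2} g = \left(\sqrt{0 + 5} - 3\right)^{2} \left(-38335\right) = \left(\sqrt{5} - 3\right)^{2} \left(-38335\right) = \left(-3 + \sqrt{5}\right)^{2} \left(-38335\right) = - 38335 \left(-3 + \sqrt{5}\right)^{2}$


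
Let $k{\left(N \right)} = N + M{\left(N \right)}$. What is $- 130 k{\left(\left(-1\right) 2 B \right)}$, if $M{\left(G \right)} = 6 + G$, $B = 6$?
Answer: $2340$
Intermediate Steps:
$k{\left(N \right)} = 6 + 2 N$ ($k{\left(N \right)} = N + \left(6 + N\right) = 6 + 2 N$)
$- 130 k{\left(\left(-1\right) 2 B \right)} = - 130 \left(6 + 2 \left(-1\right) 2 \cdot 6\right) = - 130 \left(6 + 2 \left(\left(-2\right) 6\right)\right) = - 130 \left(6 + 2 \left(-12\right)\right) = - 130 \left(6 - 24\right) = \left(-130\right) \left(-18\right) = 2340$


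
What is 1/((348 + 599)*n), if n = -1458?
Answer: -1/1380726 ≈ -7.2426e-7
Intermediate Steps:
1/((348 + 599)*n) = 1/((348 + 599)*(-1458)) = 1/(947*(-1458)) = 1/(-1380726) = -1/1380726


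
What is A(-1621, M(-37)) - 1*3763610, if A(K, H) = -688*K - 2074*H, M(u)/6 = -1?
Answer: -2635918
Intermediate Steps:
M(u) = -6 (M(u) = 6*(-1) = -6)
A(K, H) = -2074*H - 688*K
A(-1621, M(-37)) - 1*3763610 = (-2074*(-6) - 688*(-1621)) - 1*3763610 = (12444 + 1115248) - 3763610 = 1127692 - 3763610 = -2635918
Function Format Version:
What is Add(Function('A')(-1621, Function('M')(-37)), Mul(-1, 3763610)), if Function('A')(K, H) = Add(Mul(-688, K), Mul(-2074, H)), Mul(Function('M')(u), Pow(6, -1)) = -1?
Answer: -2635918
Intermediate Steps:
Function('M')(u) = -6 (Function('M')(u) = Mul(6, -1) = -6)
Function('A')(K, H) = Add(Mul(-2074, H), Mul(-688, K))
Add(Function('A')(-1621, Function('M')(-37)), Mul(-1, 3763610)) = Add(Add(Mul(-2074, -6), Mul(-688, -1621)), Mul(-1, 3763610)) = Add(Add(12444, 1115248), -3763610) = Add(1127692, -3763610) = -2635918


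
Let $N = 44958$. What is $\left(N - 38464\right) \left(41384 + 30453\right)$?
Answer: $466509478$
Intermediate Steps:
$\left(N - 38464\right) \left(41384 + 30453\right) = \left(44958 - 38464\right) \left(41384 + 30453\right) = 6494 \cdot 71837 = 466509478$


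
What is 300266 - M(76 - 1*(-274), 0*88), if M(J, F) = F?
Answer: 300266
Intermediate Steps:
300266 - M(76 - 1*(-274), 0*88) = 300266 - 0*88 = 300266 - 1*0 = 300266 + 0 = 300266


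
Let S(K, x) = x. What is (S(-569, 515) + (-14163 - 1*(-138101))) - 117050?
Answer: 7403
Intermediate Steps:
(S(-569, 515) + (-14163 - 1*(-138101))) - 117050 = (515 + (-14163 - 1*(-138101))) - 117050 = (515 + (-14163 + 138101)) - 117050 = (515 + 123938) - 117050 = 124453 - 117050 = 7403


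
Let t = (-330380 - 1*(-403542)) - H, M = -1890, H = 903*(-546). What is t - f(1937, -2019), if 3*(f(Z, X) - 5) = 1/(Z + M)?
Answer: 79833494/141 ≈ 5.6620e+5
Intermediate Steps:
H = -493038
f(Z, X) = 5 + 1/(3*(-1890 + Z)) (f(Z, X) = 5 + 1/(3*(Z - 1890)) = 5 + 1/(3*(-1890 + Z)))
t = 566200 (t = (-330380 - 1*(-403542)) - 1*(-493038) = (-330380 + 403542) + 493038 = 73162 + 493038 = 566200)
t - f(1937, -2019) = 566200 - (-28349 + 15*1937)/(3*(-1890 + 1937)) = 566200 - (-28349 + 29055)/(3*47) = 566200 - 706/(3*47) = 566200 - 1*706/141 = 566200 - 706/141 = 79833494/141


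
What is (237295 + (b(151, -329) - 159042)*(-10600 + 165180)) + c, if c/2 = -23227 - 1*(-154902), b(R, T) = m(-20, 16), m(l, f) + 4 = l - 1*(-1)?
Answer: -24587767055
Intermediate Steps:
m(l, f) = -3 + l (m(l, f) = -4 + (l - 1*(-1)) = -4 + (l + 1) = -4 + (1 + l) = -3 + l)
b(R, T) = -23 (b(R, T) = -3 - 20 = -23)
c = 263350 (c = 2*(-23227 - 1*(-154902)) = 2*(-23227 + 154902) = 2*131675 = 263350)
(237295 + (b(151, -329) - 159042)*(-10600 + 165180)) + c = (237295 + (-23 - 159042)*(-10600 + 165180)) + 263350 = (237295 - 159065*154580) + 263350 = (237295 - 24588267700) + 263350 = -24588030405 + 263350 = -24587767055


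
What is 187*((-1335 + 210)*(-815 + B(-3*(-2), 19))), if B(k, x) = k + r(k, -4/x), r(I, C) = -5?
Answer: 171245250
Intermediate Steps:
B(k, x) = -5 + k (B(k, x) = k - 5 = -5 + k)
187*((-1335 + 210)*(-815 + B(-3*(-2), 19))) = 187*((-1335 + 210)*(-815 + (-5 - 3*(-2)))) = 187*(-1125*(-815 + (-5 + 6))) = 187*(-1125*(-815 + 1)) = 187*(-1125*(-814)) = 187*915750 = 171245250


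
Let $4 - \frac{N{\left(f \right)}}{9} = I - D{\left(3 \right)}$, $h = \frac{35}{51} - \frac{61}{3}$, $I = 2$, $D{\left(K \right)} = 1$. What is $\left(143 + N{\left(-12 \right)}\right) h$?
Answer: $-3340$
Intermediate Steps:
$h = - \frac{334}{17}$ ($h = 35 \cdot \frac{1}{51} - \frac{61}{3} = \frac{35}{51} - \frac{61}{3} = - \frac{334}{17} \approx -19.647$)
$N{\left(f \right)} = 27$ ($N{\left(f \right)} = 36 - 9 \left(2 - 1\right) = 36 - 9 = 27$)
$\left(143 + N{\left(-12 \right)}\right) h = \left(143 + 27\right) \left(- \frac{334}{17}\right) = 170 \left(- \frac{334}{17}\right) = -3340$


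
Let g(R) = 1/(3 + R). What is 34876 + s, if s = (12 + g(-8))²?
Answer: 875381/25 ≈ 35015.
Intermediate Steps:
s = 3481/25 (s = (12 + 1/(3 - 8))² = (12 + 1/(-5))² = (12 - ⅕)² = (59/5)² = 3481/25 ≈ 139.24)
34876 + s = 34876 + 3481/25 = 875381/25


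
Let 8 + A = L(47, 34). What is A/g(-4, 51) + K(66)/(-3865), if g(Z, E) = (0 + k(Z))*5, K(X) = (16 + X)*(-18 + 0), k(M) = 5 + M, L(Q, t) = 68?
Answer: 47856/3865 ≈ 12.382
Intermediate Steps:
A = 60 (A = -8 + 68 = 60)
K(X) = -288 - 18*X (K(X) = (16 + X)*(-18) = -288 - 18*X)
g(Z, E) = 25 + 5*Z (g(Z, E) = (0 + (5 + Z))*5 = (5 + Z)*5 = 25 + 5*Z)
A/g(-4, 51) + K(66)/(-3865) = 60/(25 + 5*(-4)) + (-288 - 18*66)/(-3865) = 60/(25 - 20) + (-288 - 1188)*(-1/3865) = 60/5 - 1476*(-1/3865) = 60*(⅕) + 1476/3865 = 12 + 1476/3865 = 47856/3865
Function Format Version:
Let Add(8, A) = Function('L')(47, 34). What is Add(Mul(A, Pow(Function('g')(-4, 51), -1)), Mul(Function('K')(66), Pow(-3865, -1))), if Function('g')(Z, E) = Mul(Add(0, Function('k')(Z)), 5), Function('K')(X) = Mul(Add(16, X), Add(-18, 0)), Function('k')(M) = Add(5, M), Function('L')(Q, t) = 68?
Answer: Rational(47856, 3865) ≈ 12.382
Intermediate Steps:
A = 60 (A = Add(-8, 68) = 60)
Function('K')(X) = Add(-288, Mul(-18, X)) (Function('K')(X) = Mul(Add(16, X), -18) = Add(-288, Mul(-18, X)))
Function('g')(Z, E) = Add(25, Mul(5, Z)) (Function('g')(Z, E) = Mul(Add(0, Add(5, Z)), 5) = Mul(Add(5, Z), 5) = Add(25, Mul(5, Z)))
Add(Mul(A, Pow(Function('g')(-4, 51), -1)), Mul(Function('K')(66), Pow(-3865, -1))) = Add(Mul(60, Pow(Add(25, Mul(5, -4)), -1)), Mul(Add(-288, Mul(-18, 66)), Pow(-3865, -1))) = Add(Mul(60, Pow(Add(25, -20), -1)), Mul(Add(-288, -1188), Rational(-1, 3865))) = Add(Mul(60, Pow(5, -1)), Mul(-1476, Rational(-1, 3865))) = Add(Mul(60, Rational(1, 5)), Rational(1476, 3865)) = Add(12, Rational(1476, 3865)) = Rational(47856, 3865)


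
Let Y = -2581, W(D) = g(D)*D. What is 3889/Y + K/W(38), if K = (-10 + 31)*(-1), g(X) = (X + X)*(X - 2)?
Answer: -134795251/89447136 ≈ -1.5070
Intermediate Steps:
g(X) = 2*X*(-2 + X) (g(X) = (2*X)*(-2 + X) = 2*X*(-2 + X))
W(D) = 2*D**2*(-2 + D) (W(D) = (2*D*(-2 + D))*D = 2*D**2*(-2 + D))
K = -21 (K = 21*(-1) = -21)
3889/Y + K/W(38) = 3889/(-2581) - 21*1/(2888*(-2 + 38)) = 3889*(-1/2581) - 21/(2*1444*36) = -3889/2581 - 21/103968 = -3889/2581 - 21*1/103968 = -3889/2581 - 7/34656 = -134795251/89447136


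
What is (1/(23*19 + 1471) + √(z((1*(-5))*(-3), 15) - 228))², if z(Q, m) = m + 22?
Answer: -695328623/3640464 + I*√191/954 ≈ -191.0 + 0.014487*I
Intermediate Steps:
z(Q, m) = 22 + m
(1/(23*19 + 1471) + √(z((1*(-5))*(-3), 15) - 228))² = (1/(23*19 + 1471) + √((22 + 15) - 228))² = (1/(437 + 1471) + √(37 - 228))² = (1/1908 + √(-191))² = (1/1908 + I*√191)²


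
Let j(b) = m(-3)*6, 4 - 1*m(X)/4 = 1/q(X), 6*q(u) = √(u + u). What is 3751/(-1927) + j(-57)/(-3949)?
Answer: -14997691/7609723 - 24*I*√6/3949 ≈ -1.9709 - 0.014887*I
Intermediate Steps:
q(u) = √2*√u/6 (q(u) = √(u + u)/6 = √(2*u)/6 = (√2*√u)/6 = √2*√u/6)
m(X) = 16 - 12*√2/√X (m(X) = 16 - 4*3*√2/√X = 16 - 12*√2/√X)
j(b) = 96 + 24*I*√6 (j(b) = (16 - 12*√2/√(-3))*6 = (16 - 12*√2*(-I*√3/3))*6 = (16 + 4*I*√6)*6 = 96 + 24*I*√6)
3751/(-1927) + j(-57)/(-3949) = 3751/(-1927) + (96 + 24*I*√6)/(-3949) = 3751*(-1/1927) + (96 + 24*I*√6)*(-1/3949) = -3751/1927 + (-96/3949 - 24*I*√6/3949) = -14997691/7609723 - 24*I*√6/3949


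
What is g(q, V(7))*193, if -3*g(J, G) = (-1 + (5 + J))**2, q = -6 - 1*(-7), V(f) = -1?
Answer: -4825/3 ≈ -1608.3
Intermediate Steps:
q = 1 (q = -6 + 7 = 1)
g(J, G) = -(4 + J)**2/3 (g(J, G) = -(-1 + (5 + J))**2/3 = -(4 + J)**2/3)
g(q, V(7))*193 = -(4 + 1)**2/3*193 = -1/3*5**2*193 = -1/3*25*193 = -25/3*193 = -4825/3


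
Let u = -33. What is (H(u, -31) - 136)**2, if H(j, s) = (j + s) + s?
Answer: 53361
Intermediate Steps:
H(j, s) = j + 2*s
(H(u, -31) - 136)**2 = ((-33 + 2*(-31)) - 136)**2 = ((-33 - 62) - 136)**2 = (-95 - 136)**2 = (-231)**2 = 53361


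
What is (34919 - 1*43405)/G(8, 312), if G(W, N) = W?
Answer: -4243/4 ≈ -1060.8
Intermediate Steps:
(34919 - 1*43405)/G(8, 312) = (34919 - 1*43405)/8 = (34919 - 43405)*(⅛) = -8486*⅛ = -4243/4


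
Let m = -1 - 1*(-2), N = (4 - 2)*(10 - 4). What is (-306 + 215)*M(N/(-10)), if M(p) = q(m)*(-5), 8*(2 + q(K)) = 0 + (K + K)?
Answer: -3185/4 ≈ -796.25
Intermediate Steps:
N = 12 (N = 2*6 = 12)
m = 1 (m = -1 + 2 = 1)
q(K) = -2 + K/4 (q(K) = -2 + (0 + (K + K))/8 = -2 + (0 + 2*K)/8 = -2 + (2*K)/8 = -2 + K/4)
M(p) = 35/4 (M(p) = (-2 + (¼)*1)*(-5) = (-2 + ¼)*(-5) = -7/4*(-5) = 35/4)
(-306 + 215)*M(N/(-10)) = (-306 + 215)*(35/4) = -91*35/4 = -3185/4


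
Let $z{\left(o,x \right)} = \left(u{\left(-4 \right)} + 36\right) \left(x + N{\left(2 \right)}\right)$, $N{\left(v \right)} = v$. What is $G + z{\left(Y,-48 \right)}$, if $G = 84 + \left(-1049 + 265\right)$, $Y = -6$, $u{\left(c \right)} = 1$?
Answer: $-2402$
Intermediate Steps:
$G = -700$ ($G = 84 - 784 = -700$)
$z{\left(o,x \right)} = 74 + 37 x$ ($z{\left(o,x \right)} = \left(1 + 36\right) \left(x + 2\right) = 37 \left(2 + x\right) = 74 + 37 x$)
$G + z{\left(Y,-48 \right)} = -700 + \left(74 + 37 \left(-48\right)\right) = -700 + \left(74 - 1776\right) = -700 - 1702 = -2402$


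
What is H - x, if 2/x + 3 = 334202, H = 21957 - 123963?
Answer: -34090303196/334199 ≈ -1.0201e+5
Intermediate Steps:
H = -102006
x = 2/334199 (x = 2/(-3 + 334202) = 2/334199 ≈ 5.9845e-6)
H - x = -102006 - 1*2/334199 = -102006 - 2/334199 = -34090303196/334199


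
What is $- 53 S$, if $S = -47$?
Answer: $2491$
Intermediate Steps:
$- 53 S = \left(-53\right) \left(-47\right) = 2491$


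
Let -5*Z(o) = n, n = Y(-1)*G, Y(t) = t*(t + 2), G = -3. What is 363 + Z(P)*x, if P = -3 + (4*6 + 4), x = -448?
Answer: 3159/5 ≈ 631.80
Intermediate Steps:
Y(t) = t*(2 + t)
P = 25 (P = -3 + (24 + 4) = -3 + 28 = 25)
n = 3 (n = -(2 - 1)*(-3) = -1*1*(-3) = -1*(-3) = 3)
Z(o) = -3/5 (Z(o) = -1/5*3 = -3/5)
363 + Z(P)*x = 363 - 3/5*(-448) = 363 + 1344/5 = 3159/5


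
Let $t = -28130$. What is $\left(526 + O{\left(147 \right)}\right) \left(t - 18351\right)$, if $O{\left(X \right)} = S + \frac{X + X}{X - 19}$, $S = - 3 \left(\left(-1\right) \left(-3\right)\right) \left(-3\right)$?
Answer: $- \frac{1651888259}{64} \approx -2.5811 \cdot 10^{7}$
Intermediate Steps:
$S = 27$ ($S = \left(-3\right) 3 \left(-3\right) = \left(-9\right) \left(-3\right) = 27$)
$O{\left(X \right)} = 27 + \frac{2 X}{-19 + X}$ ($O{\left(X \right)} = 27 + \frac{X + X}{X - 19} = 27 + \frac{2 X}{-19 + X}$)
$\left(526 + O{\left(147 \right)}\right) \left(t - 18351\right) = \left(526 + \frac{-513 + 29 \cdot 147}{-19 + 147}\right) \left(-28130 - 18351\right) = \left(526 + \frac{-513 + 4263}{128}\right) \left(-46481\right) = \left(526 + \frac{1}{128} \cdot 3750\right) \left(-46481\right) = \left(526 + \frac{1875}{64}\right) \left(-46481\right) = \frac{35539}{64} \left(-46481\right) = - \frac{1651888259}{64}$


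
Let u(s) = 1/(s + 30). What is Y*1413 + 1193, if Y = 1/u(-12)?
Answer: 26627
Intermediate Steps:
u(s) = 1/(30 + s)
Y = 18 (Y = 1/(1/(30 - 12)) = 1/(1/18) = 18)
Y*1413 + 1193 = 18*1413 + 1193 = 25434 + 1193 = 26627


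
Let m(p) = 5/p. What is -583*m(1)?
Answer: -2915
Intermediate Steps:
-583*m(1) = -2915/1 = -2915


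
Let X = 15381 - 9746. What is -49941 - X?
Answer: -55576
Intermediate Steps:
X = 5635
-49941 - X = -49941 - 1*5635 = -49941 - 5635 = -55576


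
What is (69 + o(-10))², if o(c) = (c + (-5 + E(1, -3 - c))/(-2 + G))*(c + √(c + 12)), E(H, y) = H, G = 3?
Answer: 44073 - 5852*√2 ≈ 35797.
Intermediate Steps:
o(c) = (-4 + c)*(c + √(12 + c)) (o(c) = (c + (-5 + 1)/(-2 + 3))*(c + √(c + 12)) = (c - 4/1)*(c + √(12 + c)) = (c - 4*1)*(c + √(12 + c)) = (c - 4)*(c + √(12 + c)) = (-4 + c)*(c + √(12 + c)))
(69 + o(-10))² = (69 + ((-10)² - 4*(-10) - 4*√(12 - 10) - 10*√(12 - 10)))² = (69 + (100 + 40 - 4*√2 - 10*√2))² = (69 + (140 - 14*√2))² = (209 - 14*√2)²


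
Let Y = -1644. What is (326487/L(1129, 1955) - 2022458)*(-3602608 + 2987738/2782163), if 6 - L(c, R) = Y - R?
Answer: 10439188573670952734814/1432813945 ≈ 7.2858e+12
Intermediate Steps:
L(c, R) = 1650 + R (L(c, R) = 6 - (-1644 - R) = 6 + (1644 + R) = 1650 + R)
(326487/L(1129, 1955) - 2022458)*(-3602608 + 2987738/2782163) = (326487/(1650 + 1955) - 2022458)*(-3602608 + 2987738/2782163) = (326487/3605 - 2022458)*(-3602608 + 2987738*(1/2782163)) = (326487*(1/3605) - 2022458)*(-3602608 + 2987738/2782163) = (46641/515 - 2022458)*(-10023039693366/2782163) = -1041519229/515*(-10023039693366/2782163) = 10439188573670952734814/1432813945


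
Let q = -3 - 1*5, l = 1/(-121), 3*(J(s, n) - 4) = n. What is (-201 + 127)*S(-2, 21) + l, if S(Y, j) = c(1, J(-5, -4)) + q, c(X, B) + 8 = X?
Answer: 134309/121 ≈ 1110.0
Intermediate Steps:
J(s, n) = 4 + n/3
l = -1/121 ≈ -0.0082645
q = -8 (q = -3 - 5 = -8)
c(X, B) = -8 + X
S(Y, j) = -15 (S(Y, j) = (-8 + 1) - 8 = -7 - 8 = -15)
(-201 + 127)*S(-2, 21) + l = (-201 + 127)*(-15) - 1/121 = -74*(-15) - 1/121 = 1110 - 1/121 = 134309/121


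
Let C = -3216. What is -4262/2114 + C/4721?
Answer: -13459763/4990097 ≈ -2.6973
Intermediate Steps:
-4262/2114 + C/4721 = -4262/2114 - 3216/4721 = -4262*1/2114 - 3216*1/4721 = -2131/1057 - 3216/4721 = -13459763/4990097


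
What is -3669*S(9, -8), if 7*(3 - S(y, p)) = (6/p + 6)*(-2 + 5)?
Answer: -11007/4 ≈ -2751.8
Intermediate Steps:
S(y, p) = 3/7 - 18/(7*p) (S(y, p) = 3 - (6/p + 6)*(-2 + 5)/7 = 3 - (6 + 6/p)*3/7 = 3 - (18 + 18/p)/7 = 3 + (-18/7 - 18/(7*p)) = 3/7 - 18/(7*p))
-3669*S(9, -8) = -11007*(-6 - 8)/(7*(-8)) = -11007*(-1)*(-14)/(7*8) = -3669*¾ = -11007/4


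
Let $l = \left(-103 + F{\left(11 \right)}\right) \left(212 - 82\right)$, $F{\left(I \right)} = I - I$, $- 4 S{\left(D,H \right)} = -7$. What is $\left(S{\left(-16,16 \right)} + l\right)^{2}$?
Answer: $\frac{2867923809}{16} \approx 1.7925 \cdot 10^{8}$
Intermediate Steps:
$S{\left(D,H \right)} = \frac{7}{4}$ ($S{\left(D,H \right)} = \left(- \frac{1}{4}\right) \left(-7\right) = \frac{7}{4}$)
$F{\left(I \right)} = 0$
$l = -13390$ ($l = \left(-103 + 0\right) \left(212 - 82\right) = \left(-103\right) 130 = -13390$)
$\left(S{\left(-16,16 \right)} + l\right)^{2} = \left(\frac{7}{4} - 13390\right)^{2} = \left(- \frac{53553}{4}\right)^{2} = \frac{2867923809}{16}$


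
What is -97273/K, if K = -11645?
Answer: 97273/11645 ≈ 8.3532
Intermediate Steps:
-97273/K = -97273/(-11645) = -97273*(-1/11645) = 97273/11645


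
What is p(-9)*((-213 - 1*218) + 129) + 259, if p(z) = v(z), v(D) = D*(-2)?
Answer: -5177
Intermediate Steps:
v(D) = -2*D
p(z) = -2*z
p(-9)*((-213 - 1*218) + 129) + 259 = (-2*(-9))*((-213 - 1*218) + 129) + 259 = 18*((-213 - 218) + 129) + 259 = 18*(-431 + 129) + 259 = 18*(-302) + 259 = -5436 + 259 = -5177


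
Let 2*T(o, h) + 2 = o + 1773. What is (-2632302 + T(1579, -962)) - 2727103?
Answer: -5357730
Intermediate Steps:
T(o, h) = 1771/2 + o/2 (T(o, h) = -1 + (o + 1773)/2 = -1 + (1773 + o)/2 = -1 + (1773/2 + o/2) = 1771/2 + o/2)
(-2632302 + T(1579, -962)) - 2727103 = (-2632302 + (1771/2 + (½)*1579)) - 2727103 = (-2632302 + (1771/2 + 1579/2)) - 2727103 = (-2632302 + 1675) - 2727103 = -2630627 - 2727103 = -5357730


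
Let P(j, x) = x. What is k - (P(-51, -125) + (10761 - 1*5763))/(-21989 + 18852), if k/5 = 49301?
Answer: 773291058/3137 ≈ 2.4651e+5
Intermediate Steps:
k = 246505 (k = 5*49301 = 246505)
k - (P(-51, -125) + (10761 - 1*5763))/(-21989 + 18852) = 246505 - (-125 + (10761 - 1*5763))/(-21989 + 18852) = 246505 - (-125 + (10761 - 5763))/(-3137) = 246505 - (-125 + 4998)*(-1)/3137 = 246505 - 4873*(-1)/3137 = 246505 - 1*(-4873/3137) = 246505 + 4873/3137 = 773291058/3137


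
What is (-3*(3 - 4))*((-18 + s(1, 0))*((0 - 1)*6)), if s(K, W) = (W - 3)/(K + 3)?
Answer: 675/2 ≈ 337.50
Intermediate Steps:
s(K, W) = (-3 + W)/(3 + K)
(-3*(3 - 4))*((-18 + s(1, 0))*((0 - 1)*6)) = (-3*(3 - 4))*((-18 + (-3 + 0)/(3 + 1))*((0 - 1)*6)) = (-3*(-1))*((-18 - 3/4)*(-1*6)) = 3*((-18 + (1/4)*(-3))*(-6)) = 3*((-18 - 3/4)*(-6)) = 3*(-75/4*(-6)) = 3*(225/2) = 675/2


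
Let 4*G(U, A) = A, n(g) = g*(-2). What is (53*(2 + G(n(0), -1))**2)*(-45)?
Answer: -116865/16 ≈ -7304.1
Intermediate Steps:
n(g) = -2*g
G(U, A) = A/4
(53*(2 + G(n(0), -1))**2)*(-45) = (53*(2 + (1/4)*(-1))**2)*(-45) = (53*(2 - 1/4)**2)*(-45) = (53*(7/4)**2)*(-45) = (53*(49/16))*(-45) = (2597/16)*(-45) = -116865/16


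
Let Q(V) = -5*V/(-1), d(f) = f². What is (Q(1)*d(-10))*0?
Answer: 0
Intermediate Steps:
Q(V) = 5*V (Q(V) = -5*V*(-1) = 5*V)
(Q(1)*d(-10))*0 = ((5*1)*(-10)²)*0 = (5*100)*0 = 500*0 = 0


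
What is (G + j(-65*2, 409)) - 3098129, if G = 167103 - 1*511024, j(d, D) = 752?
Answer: -3441298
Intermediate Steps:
G = -343921 (G = 167103 - 511024 = -343921)
(G + j(-65*2, 409)) - 3098129 = (-343921 + 752) - 3098129 = -343169 - 3098129 = -3441298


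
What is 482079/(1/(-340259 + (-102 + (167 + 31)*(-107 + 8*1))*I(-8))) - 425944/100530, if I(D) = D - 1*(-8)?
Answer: -8245054328655137/50265 ≈ -1.6403e+11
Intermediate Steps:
I(D) = 8 + D (I(D) = D + 8 = 8 + D)
482079/(1/(-340259 + (-102 + (167 + 31)*(-107 + 8*1))*I(-8))) - 425944/100530 = 482079/(1/(-340259 + (-102 + (167 + 31)*(-107 + 8*1))*(8 - 8))) - 425944/100530 = 482079/(1/(-340259 + (-102 + 198*(-107 + 8))*0)) - 425944*1/100530 = 482079/(1/(-340259 + (-102 + 198*(-99))*0)) - 212972/50265 = 482079/(1/(-340259 + (-102 - 19602)*0)) - 212972/50265 = 482079/(1/(-340259 - 19704*0)) - 212972/50265 = 482079/(1/(-340259 + 0)) - 212972/50265 = 482079/(1/(-340259)) - 212972/50265 = 482079/(-1/340259) - 212972/50265 = 482079*(-340259) - 212972/50265 = -164031718461 - 212972/50265 = -8245054328655137/50265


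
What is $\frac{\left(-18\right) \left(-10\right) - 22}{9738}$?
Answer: $\frac{79}{4869} \approx 0.016225$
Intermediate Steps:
$\frac{\left(-18\right) \left(-10\right) - 22}{9738} = \left(180 - 22\right) \frac{1}{9738} = 158 \cdot \frac{1}{9738} = \frac{79}{4869}$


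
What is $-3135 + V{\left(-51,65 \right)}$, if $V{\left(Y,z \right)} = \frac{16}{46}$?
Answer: $- \frac{72097}{23} \approx -3134.7$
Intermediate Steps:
$V{\left(Y,z \right)} = \frac{8}{23}$ ($V{\left(Y,z \right)} = 16 \cdot \frac{1}{46} = \frac{8}{23}$)
$-3135 + V{\left(-51,65 \right)} = -3135 + \frac{8}{23} = - \frac{72097}{23}$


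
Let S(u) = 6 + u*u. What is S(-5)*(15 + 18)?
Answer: 1023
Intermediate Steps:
S(u) = 6 + u²
S(-5)*(15 + 18) = (6 + (-5)²)*(15 + 18) = (6 + 25)*33 = 31*33 = 1023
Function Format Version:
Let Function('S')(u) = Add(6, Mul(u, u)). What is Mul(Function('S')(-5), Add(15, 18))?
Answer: 1023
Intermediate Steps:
Function('S')(u) = Add(6, Pow(u, 2))
Mul(Function('S')(-5), Add(15, 18)) = Mul(Add(6, Pow(-5, 2)), Add(15, 18)) = Mul(Add(6, 25), 33) = Mul(31, 33) = 1023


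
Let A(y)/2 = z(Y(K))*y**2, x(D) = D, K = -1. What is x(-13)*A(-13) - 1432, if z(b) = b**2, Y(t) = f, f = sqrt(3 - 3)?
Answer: -1432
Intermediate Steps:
f = 0 (f = sqrt(0) = 0)
Y(t) = 0
A(y) = 0 (A(y) = 2*(0**2*y**2) = 2*(0*y**2) = 2*0 = 0)
x(-13)*A(-13) - 1432 = -13*0 - 1432 = 0 - 1432 = -1432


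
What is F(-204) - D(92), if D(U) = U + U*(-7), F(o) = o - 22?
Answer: 326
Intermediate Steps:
F(o) = -22 + o
D(U) = -6*U (D(U) = U - 7*U = -6*U)
F(-204) - D(92) = (-22 - 204) - (-6)*92 = -226 - 1*(-552) = -226 + 552 = 326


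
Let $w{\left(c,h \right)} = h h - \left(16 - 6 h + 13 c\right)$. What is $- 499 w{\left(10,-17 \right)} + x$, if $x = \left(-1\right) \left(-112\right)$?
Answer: $-20347$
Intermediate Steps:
$w{\left(c,h \right)} = -16 + h^{2} - 13 c + 6 h$ ($w{\left(c,h \right)} = h^{2} - \left(16 - 6 h + 13 c\right) = -16 + h^{2} - 13 c + 6 h$)
$x = 112$
$- 499 w{\left(10,-17 \right)} + x = - 499 \left(-16 + \left(-17\right)^{2} - 130 + 6 \left(-17\right)\right) + 112 = - 499 \left(-16 + 289 - 130 - 102\right) + 112 = \left(-499\right) 41 + 112 = -20459 + 112 = -20347$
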